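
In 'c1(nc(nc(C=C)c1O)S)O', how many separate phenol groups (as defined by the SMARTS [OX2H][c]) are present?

2

[OX2H][c] is the SMARTS for a phenol: a hydroxyl oxygen attached to an aromatic carbon.
The molecule carries 2 separate instances of a hydroxyl group (-OH) meeting every constraint; each maps to a distinct set of atoms, giving 2 matches.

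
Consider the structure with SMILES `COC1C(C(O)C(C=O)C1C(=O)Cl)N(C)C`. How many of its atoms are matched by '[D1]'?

7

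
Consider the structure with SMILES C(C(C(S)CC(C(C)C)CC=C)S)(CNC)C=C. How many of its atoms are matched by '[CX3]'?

4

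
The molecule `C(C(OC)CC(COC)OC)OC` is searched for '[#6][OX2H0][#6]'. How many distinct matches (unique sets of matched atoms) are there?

4

[#6][OX2H0][#6] is the SMARTS for an ether: an aliphatic oxygen bridging two carbons with no H on the oxygen.
The molecule carries 4 separate instances of a methoxy ether (-OCH3) meeting every constraint; each maps to a distinct set of atoms, giving 4 matches.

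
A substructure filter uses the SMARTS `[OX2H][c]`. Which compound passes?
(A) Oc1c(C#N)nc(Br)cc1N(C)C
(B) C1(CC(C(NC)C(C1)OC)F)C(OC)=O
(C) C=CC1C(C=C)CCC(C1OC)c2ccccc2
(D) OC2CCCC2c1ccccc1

[OX2H][c] describes a hydroxyl oxygen attached to an aromatic carbon (a phenol).
(A) contains a hydroxyl group (-OH), which satisfies every atom and bond constraint.
(B) has a methoxy ether (-OCH3) but the oxygen has H0, not H1.
(C) has a methoxy ether (-OCH3) but the oxygen has H0, not H1.
(D) has a hydroxyl group (-OH) but the -OH is on an aliphatic carbon, not an aromatic c.
So the answer is (A).

A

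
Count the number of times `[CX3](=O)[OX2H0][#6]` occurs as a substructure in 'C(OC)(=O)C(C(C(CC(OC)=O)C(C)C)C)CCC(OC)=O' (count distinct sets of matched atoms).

3

[CX3](=O)[OX2H0][#6] is the SMARTS for an ester: a carbonyl carbon bonded to an oxygen that is itself bonded to carbon (no H on that O).
The molecule carries 3 separate instances of a methyl-ester group (-C(=O)OCH3) meeting every constraint; each maps to a distinct set of atoms, giving 3 matches.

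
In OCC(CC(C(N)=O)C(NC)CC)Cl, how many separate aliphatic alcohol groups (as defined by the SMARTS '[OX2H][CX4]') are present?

1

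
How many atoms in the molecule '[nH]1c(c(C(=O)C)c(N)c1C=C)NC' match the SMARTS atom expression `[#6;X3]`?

7

Check the 13 heavy atoms by environment: 1× n (aromatic, X3) → no; 4× c (aromatic, X3) → match; 3× C (X3) → match; 2× N (X3) → no; 1× O (X1) → no; 2× C (X4) → no.
Summing the matching environments: 4 + 3 = 7 matching atoms.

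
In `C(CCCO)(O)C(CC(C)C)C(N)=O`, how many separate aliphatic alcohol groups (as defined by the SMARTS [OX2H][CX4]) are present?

[OX2H][CX4] is the SMARTS for an aliphatic alcohol: a hydroxyl oxygen bound to an sp3 (X4) carbon.
The molecule carries 2 separate instances of a hydroxyl group (-OH) meeting every constraint; each maps to a distinct set of atoms, giving 2 matches.

2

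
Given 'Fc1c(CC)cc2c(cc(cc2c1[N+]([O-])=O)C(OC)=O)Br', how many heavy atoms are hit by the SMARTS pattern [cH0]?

7

Check the 21 heavy atoms by environment: 7× c (aromatic, H0) → match; 3× c (aromatic, H1) → no; 1× N (charge +1, H0) → no; 1× O (charge -1, H0) → no; 3× O (H0) → no; 1× Br (H0) → no; 1× C (H2) → no; 2× C (H3) → no; 1× F (H0) → no; 1× C (H0) → no.
That gives 7 matching atoms.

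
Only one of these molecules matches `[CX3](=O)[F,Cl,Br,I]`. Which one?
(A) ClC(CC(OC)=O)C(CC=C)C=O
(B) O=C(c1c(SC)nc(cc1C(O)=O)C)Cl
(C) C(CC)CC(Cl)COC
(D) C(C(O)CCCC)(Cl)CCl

B

[CX3](=O)[F,Cl,Br,I] describes a carbonyl carbon bonded to a halogen (an acyl halide).
(A) has a chloro substituent but the Cl is not on a carbonyl carbon.
(B) contains an acyl chloride (-C(=O)Cl), which satisfies every atom and bond constraint.
(C) has a chloro substituent but the Cl is not on a carbonyl carbon.
(D) has a chloro substituent but the Cl is not on a carbonyl carbon.
So the answer is (B).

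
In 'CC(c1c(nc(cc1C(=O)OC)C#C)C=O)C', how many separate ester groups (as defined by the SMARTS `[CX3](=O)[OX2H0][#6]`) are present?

1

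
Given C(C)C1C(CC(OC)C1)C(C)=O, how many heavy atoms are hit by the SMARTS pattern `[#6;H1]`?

The query [#6;H1] means: any carbon bearing exactly one hydrogen.
Check the 12 heavy atoms by environment: 3× C (H1) → match; 3× C (H2) → no; 1× C (H0) → no; 2× O (H0) → no; 3× C (H3) → no.
That gives 3 matching atoms.

3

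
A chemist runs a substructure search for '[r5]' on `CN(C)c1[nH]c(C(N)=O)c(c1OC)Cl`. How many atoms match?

5

Check the 14 heavy atoms by environment: 1× n (aromatic, in 5-ring) → match; 4× c (aromatic, in 5-ring) → match; 2× N (acyclic) → no; 4× C (acyclic) → no; 2× O (acyclic) → no; 1× Cl (acyclic) → no.
Summing the matching environments: 1 + 4 = 5 matching atoms.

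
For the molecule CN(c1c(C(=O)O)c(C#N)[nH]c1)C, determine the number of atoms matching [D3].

The query [D3] means: atom with exactly three heavy-atom neighbours.
Check the 13 heavy atoms by environment: 1× n (aromatic, D2) → no; 3× c (aromatic, D3) → match; 1× c (aromatic, D2) → no; 1× N (D3) → match; 2× C (D1) → no; 1× C (D2) → no; 1× N (D1) → no; 1× C (D3) → match; 2× O (D1) → no.
Summing the matching environments: 3 + 1 + 1 = 5 matching atoms.

5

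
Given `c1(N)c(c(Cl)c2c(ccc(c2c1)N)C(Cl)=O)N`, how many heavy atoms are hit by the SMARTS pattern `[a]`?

10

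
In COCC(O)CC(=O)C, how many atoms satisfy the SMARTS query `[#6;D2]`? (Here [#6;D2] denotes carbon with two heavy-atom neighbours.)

The query [#6;D2] means: any carbon bonded to exactly two heavy atoms.
Check the 9 heavy atoms by environment: 2× C (D2) → match; 2× C (D3) → no; 2× O (D1) → no; 2× C (D1) → no; 1× O (D2) → no.
That gives 2 matching atoms.

2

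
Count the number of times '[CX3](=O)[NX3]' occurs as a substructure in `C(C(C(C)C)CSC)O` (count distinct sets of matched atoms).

0

[CX3](=O)[NX3] is the SMARTS for an amide: a carbonyl carbon bonded to a trivalent nitrogen.
No fragment in the molecule satisfies every constraint, giving 0 matches.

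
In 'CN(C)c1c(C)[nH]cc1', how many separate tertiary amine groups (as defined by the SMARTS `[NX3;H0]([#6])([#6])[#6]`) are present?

1

[NX3;H0]([#6])([#6])[#6] is the SMARTS for a tertiary amine: a trivalent nitrogen with no H, bonded to three carbons.
Exactly one fragment in the molecule meets all constraints, giving 1 match.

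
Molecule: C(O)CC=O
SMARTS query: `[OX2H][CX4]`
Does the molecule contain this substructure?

The pattern [OX2H][CX4] describes a hydroxyl oxygen bound to an sp3 (X4) carbon — an aliphatic alcohol.
The molecule carries a hydroxyl group (-OH), whose atoms satisfy every constraint of the query, so the pattern matches.

Yes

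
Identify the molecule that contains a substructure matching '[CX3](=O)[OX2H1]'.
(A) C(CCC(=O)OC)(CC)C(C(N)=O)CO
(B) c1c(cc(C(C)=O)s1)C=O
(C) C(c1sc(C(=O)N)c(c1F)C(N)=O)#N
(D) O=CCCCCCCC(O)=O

D

[CX3](=O)[OX2H1] describes an sp2 carbon double-bonded to O and single-bonded to an -OH oxygen (a carboxylic acid).
(A) has a methyl-ester group (-C(=O)OCH3) but the singly-bonded O has no H (OX2H0, not OX2H1).
(B) has an aldehyde (-CHO) but there is no singly-bonded oxygen on the carbonyl carbon.
(C) has a primary amide (-C(=O)NH2) but the carbonyl is bonded to N, not to an -OH oxygen.
(D) contains a carboxylic acid group (-C(=O)OH), which satisfies every atom and bond constraint.
So the answer is (D).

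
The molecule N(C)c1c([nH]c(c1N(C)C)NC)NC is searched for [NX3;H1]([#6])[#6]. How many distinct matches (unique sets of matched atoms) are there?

3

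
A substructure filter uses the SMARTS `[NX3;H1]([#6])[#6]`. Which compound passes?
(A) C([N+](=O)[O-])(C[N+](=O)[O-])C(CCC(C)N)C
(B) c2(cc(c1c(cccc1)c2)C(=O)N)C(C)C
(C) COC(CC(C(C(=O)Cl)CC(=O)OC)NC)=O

C

[NX3;H1]([#6])[#6] describes a trivalent nitrogen with one H, bonded to two carbons (a secondary amine).
(A) has a primary amino group (-NH2) but the nitrogen has H2 and only one carbon neighbour.
(B) has a primary amide (-C(=O)NH2) but the -C(=O)NH2 nitrogen has H2, not H1.
(C) contains an N-methylamino group (-NHCH3), which satisfies every atom and bond constraint.
So the answer is (C).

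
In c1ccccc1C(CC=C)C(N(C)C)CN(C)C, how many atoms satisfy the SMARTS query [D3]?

5

The query [D3] means: atom with exactly three heavy-atom neighbours.
Check the 18 heavy atoms by environment: 3× C (D2) → no; 2× C (D3) → match; 1× c (aromatic, D3) → match; 5× c (aromatic, D2) → no; 2× N (D3) → match; 5× C (D1) → no.
Summing the matching environments: 2 + 1 + 2 = 5 matching atoms.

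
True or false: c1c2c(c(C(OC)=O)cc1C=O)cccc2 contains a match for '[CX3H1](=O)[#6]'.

True

The pattern [CX3H1](=O)[#6] describes an sp2 carbon with one H, double-bonded to O and single-bonded to carbon — an aldehyde.
The molecule carries an aldehyde (-CHO), whose atoms satisfy every constraint of the query, so the pattern matches.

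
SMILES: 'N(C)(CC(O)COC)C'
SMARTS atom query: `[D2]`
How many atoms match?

3

Check the 9 heavy atoms by environment: 2× C (D2) → match; 1× C (D3) → no; 1× O (D2) → match; 3× C (D1) → no; 1× N (D3) → no; 1× O (D1) → no.
Summing the matching environments: 2 + 1 = 3 matching atoms.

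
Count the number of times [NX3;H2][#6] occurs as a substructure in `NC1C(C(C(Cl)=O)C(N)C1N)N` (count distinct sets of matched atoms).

[NX3;H2][#6] is the SMARTS for a primary amine: a trivalent nitrogen with two H attached to carbon.
The molecule carries 4 separate instances of a primary amino group (-NH2) meeting every constraint; each maps to a distinct set of atoms, giving 4 matches.

4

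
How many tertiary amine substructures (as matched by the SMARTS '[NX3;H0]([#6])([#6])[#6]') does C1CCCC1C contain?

0

[NX3;H0]([#6])([#6])[#6] is the SMARTS for a tertiary amine: a trivalent nitrogen with no H, bonded to three carbons.
No fragment in the molecule satisfies every constraint, giving 0 matches.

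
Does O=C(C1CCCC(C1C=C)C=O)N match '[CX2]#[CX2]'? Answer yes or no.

The pattern [CX2]#[CX2] describes a carbon-carbon triple bond — an alkyne.
The closest candidate here is a vinyl group (-CH=CH2), but the C=C is a double bond; both carbons are CX3, not CX2. No other fragment satisfies the full query, so there is no match.

No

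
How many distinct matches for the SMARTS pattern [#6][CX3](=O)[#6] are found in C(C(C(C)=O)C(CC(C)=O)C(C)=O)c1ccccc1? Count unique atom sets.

3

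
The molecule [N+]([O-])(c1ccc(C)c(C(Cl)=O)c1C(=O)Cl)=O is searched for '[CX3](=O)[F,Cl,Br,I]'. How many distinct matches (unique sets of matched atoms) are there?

2

[CX3](=O)[F,Cl,Br,I] is the SMARTS for an acyl halide: a carbonyl carbon bonded to a halogen.
The molecule carries 2 separate instances of an acyl chloride (-C(=O)Cl) meeting every constraint; each maps to a distinct set of atoms, giving 2 matches.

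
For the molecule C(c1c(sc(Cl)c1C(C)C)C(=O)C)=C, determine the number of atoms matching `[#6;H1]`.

The query [#6;H1] means: any carbon bearing exactly one hydrogen.
Check the 14 heavy atoms by environment: 1× s (aromatic, H0) → no; 4× c (aromatic, H0) → no; 2× C (H1) → match; 3× C (H3) → no; 1× C (H0) → no; 1× O (H0) → no; 1× Cl (H0) → no; 1× C (H2) → no.
That gives 2 matching atoms.

2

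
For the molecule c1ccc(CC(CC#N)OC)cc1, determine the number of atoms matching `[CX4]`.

Check the 13 heavy atoms by environment: 4× C (X4) → match; 6× c (aromatic, X3) → no; 1× C (X2) → no; 1× N (X1) → no; 1× O (X2) → no.
That gives 4 matching atoms.

4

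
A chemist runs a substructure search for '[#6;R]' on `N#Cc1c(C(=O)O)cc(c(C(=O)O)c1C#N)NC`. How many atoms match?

6

Check the 18 heavy atoms by environment: 6× c (aromatic, in 6-ring) → match; 5× C (acyclic) → no; 4× O (acyclic) → no; 3× N (acyclic) → no.
That gives 6 matching atoms.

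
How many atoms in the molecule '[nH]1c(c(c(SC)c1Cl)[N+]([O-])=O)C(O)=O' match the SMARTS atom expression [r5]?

5

The query [r5] means: r5 matches atoms in a five-membered ring.
Check the 14 heavy atoms by environment: 1× n (aromatic, in 5-ring) → match; 4× c (aromatic, in 5-ring) → match; 2× C (acyclic) → no; 3× O (acyclic) → no; 1× S (acyclic) → no; 1× N (charge +1, acyclic) → no; 1× O (charge -1, acyclic) → no; 1× Cl (acyclic) → no.
Summing the matching environments: 1 + 4 = 5 matching atoms.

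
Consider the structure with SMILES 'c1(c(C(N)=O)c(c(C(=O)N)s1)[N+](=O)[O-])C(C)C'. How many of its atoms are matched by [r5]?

The query [r5] means: r5 matches atoms in a five-membered ring.
Check the 17 heavy atoms by environment: 1× s (aromatic, in 5-ring) → match; 4× c (aromatic, in 5-ring) → match; 1× N (charge +1, acyclic) → no; 1× O (charge -1, acyclic) → no; 3× O (acyclic) → no; 5× C (acyclic) → no; 2× N (acyclic) → no.
Summing the matching environments: 1 + 4 = 5 matching atoms.

5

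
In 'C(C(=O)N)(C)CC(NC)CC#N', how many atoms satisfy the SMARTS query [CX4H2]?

2

Check the 12 heavy atoms by environment: 2× C (H3, X4) → no; 2× C (H1, X4) → no; 2× C (H2, X4) → match; 1× C (H0, X2) → no; 1× N (H0, X1) → no; 1× N (H1, X3) → no; 1× C (H0, X3) → no; 1× O (H0, X1) → no; 1× N (H2, X3) → no.
That gives 2 matching atoms.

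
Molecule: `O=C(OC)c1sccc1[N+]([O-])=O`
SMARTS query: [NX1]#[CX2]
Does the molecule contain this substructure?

The pattern [NX1]#[CX2] describes a nitrogen triple-bonded to a two-connected carbon — a nitrile.
The closest candidate here is a nitro group (-[N+](=O)[O-]), but there is no C#N triple bond. No other fragment satisfies the full query, so there is no match.

No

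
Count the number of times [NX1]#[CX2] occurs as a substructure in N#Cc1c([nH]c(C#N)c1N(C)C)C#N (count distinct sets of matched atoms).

3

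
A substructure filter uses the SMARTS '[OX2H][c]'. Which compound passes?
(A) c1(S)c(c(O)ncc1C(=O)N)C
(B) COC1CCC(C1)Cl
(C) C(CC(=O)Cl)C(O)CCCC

[OX2H][c] describes a hydroxyl oxygen attached to an aromatic carbon (a phenol).
(A) contains a hydroxyl group (-OH), which satisfies every atom and bond constraint.
(B) has a methoxy ether (-OCH3) but the oxygen has H0, not H1.
(C) has a hydroxyl group (-OH) but the -OH is on an aliphatic carbon, not an aromatic c.
So the answer is (A).

A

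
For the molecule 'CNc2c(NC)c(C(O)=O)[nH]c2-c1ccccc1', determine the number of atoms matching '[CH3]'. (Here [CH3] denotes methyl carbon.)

The query [CH3] means: aliphatic carbon with exactly three hydrogens.
Check the 18 heavy atoms by environment: 1× n (aromatic, H1) → no; 5× c (aromatic, H0) → no; 5× c (aromatic, H1) → no; 1× C (H0) → no; 1× O (H0) → no; 1× O (H1) → no; 2× N (H1) → no; 2× C (H3) → match.
That gives 2 matching atoms.

2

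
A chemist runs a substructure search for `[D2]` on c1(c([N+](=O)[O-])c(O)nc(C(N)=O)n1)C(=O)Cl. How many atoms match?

2

The query [D2] means: atom with exactly two heavy-atom neighbours.
Check the 16 heavy atoms by environment: 2× n (aromatic, D2) → match; 4× c (aromatic, D3) → no; 2× C (D3) → no; 4× O (D1) → no; 1× Cl (D1) → no; 1× N (D1) → no; 1× N (charge +1, D3) → no; 1× O (charge -1, D1) → no.
That gives 2 matching atoms.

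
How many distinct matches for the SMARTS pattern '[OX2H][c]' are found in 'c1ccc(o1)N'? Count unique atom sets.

0

[OX2H][c] is the SMARTS for a phenol: a hydroxyl oxygen attached to an aromatic carbon.
No fragment in the molecule satisfies every constraint, giving 0 matches.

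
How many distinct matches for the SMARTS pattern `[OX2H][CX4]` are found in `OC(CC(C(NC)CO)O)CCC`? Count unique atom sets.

[OX2H][CX4] is the SMARTS for an aliphatic alcohol: a hydroxyl oxygen bound to an sp3 (X4) carbon.
The molecule carries 3 separate instances of a hydroxyl group (-OH) meeting every constraint; each maps to a distinct set of atoms, giving 3 matches.

3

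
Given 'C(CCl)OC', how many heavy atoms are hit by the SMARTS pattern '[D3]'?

The query [D3] means: atom with exactly three heavy-atom neighbours.
Check the 5 heavy atoms by environment: 2× C (D2) → no; 1× Cl (D1) → no; 1× O (D2) → no; 1× C (D1) → no.
No environment satisfies the query, so 0 matching atoms.

0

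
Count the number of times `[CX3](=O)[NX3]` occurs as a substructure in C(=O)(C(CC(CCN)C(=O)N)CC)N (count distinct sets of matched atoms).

[CX3](=O)[NX3] is the SMARTS for an amide: a carbonyl carbon bonded to a trivalent nitrogen.
The molecule carries 2 separate instances of a primary amide (-C(=O)NH2) meeting every constraint; each maps to a distinct set of atoms, giving 2 matches.

2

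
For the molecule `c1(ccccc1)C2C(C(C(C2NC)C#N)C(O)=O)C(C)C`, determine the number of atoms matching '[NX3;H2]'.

The query [NX3;H2] means: aliphatic N with 3 total connections, two of them H — an -NH2 nitrogen (amine or amide).
Check the 21 heavy atoms by environment: 6× C (H1, X4) → no; 3× C (H3, X4) → no; 1× c (aromatic, H0, X3) → no; 5× c (aromatic, H1, X3) → no; 1× C (H0, X3) → no; 1× O (H0, X1) → no; 1× O (H1, X2) → no; 1× N (H1, X3) → no; 1× C (H0, X2) → no; 1× N (H0, X1) → no.
No environment satisfies the query, so 0 matching atoms.

0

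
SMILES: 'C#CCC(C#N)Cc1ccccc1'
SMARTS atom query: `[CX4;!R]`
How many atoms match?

3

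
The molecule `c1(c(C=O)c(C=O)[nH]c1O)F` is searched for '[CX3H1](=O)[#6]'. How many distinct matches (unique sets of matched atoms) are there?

2

[CX3H1](=O)[#6] is the SMARTS for an aldehyde: an sp2 carbon with one H, double-bonded to O and single-bonded to carbon.
The molecule carries 2 separate instances of an aldehyde (-CHO) meeting every constraint; each maps to a distinct set of atoms, giving 2 matches.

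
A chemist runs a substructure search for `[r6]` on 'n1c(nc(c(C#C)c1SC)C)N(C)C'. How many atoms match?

6

The query [r6] means: r6 matches atoms in a six-membered ring.
Check the 14 heavy atoms by environment: 2× n (aromatic, in 6-ring) → match; 4× c (aromatic, in 6-ring) → match; 6× C (acyclic) → no; 1× S (acyclic) → no; 1× N (acyclic) → no.
Summing the matching environments: 2 + 4 = 6 matching atoms.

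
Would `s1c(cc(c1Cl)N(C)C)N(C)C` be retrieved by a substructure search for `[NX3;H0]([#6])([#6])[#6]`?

The pattern [NX3;H0]([#6])([#6])[#6] describes a trivalent nitrogen with no H, bonded to three carbons — a tertiary amine.
The molecule carries a dimethylamino group (-N(CH3)2), whose atoms satisfy every constraint of the query, so the pattern matches.

Yes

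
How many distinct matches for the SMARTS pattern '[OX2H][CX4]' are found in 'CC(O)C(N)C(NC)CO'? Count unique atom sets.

2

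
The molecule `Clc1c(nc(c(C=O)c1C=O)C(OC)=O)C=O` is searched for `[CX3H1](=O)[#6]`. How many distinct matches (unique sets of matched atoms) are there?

[CX3H1](=O)[#6] is the SMARTS for an aldehyde: an sp2 carbon with one H, double-bonded to O and single-bonded to carbon.
The molecule carries 3 separate instances of an aldehyde (-CHO) meeting every constraint; each maps to a distinct set of atoms, giving 3 matches.

3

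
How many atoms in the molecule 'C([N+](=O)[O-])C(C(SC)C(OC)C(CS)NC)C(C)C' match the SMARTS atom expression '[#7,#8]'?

Check the 19 heavy atoms by environment: 12× C → no; 2× S → no; 1× N (charge +1) → match; 1× O (charge -1) → match; 2× O → match; 1× N → match.
Summing the matching environments: 1 + 1 + 2 + 1 = 5 matching atoms.

5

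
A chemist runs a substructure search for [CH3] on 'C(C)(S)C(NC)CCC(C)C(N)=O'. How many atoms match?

3

The query [CH3] means: aliphatic carbon with exactly three hydrogens.
Check the 13 heavy atoms by environment: 3× C (H3) → match; 3× C (H1) → no; 2× C (H2) → no; 1× S (H1) → no; 1× C (H0) → no; 1× O (H0) → no; 1× N (H2) → no; 1× N (H1) → no.
That gives 3 matching atoms.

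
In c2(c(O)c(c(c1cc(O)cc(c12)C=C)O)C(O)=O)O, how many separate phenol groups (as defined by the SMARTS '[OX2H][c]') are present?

4

[OX2H][c] is the SMARTS for a phenol: a hydroxyl oxygen attached to an aromatic carbon.
The molecule carries 4 separate instances of a hydroxyl group (-OH) meeting every constraint; each maps to a distinct set of atoms, giving 4 matches.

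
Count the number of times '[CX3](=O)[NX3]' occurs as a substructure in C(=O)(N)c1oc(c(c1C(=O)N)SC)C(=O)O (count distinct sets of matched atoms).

2

[CX3](=O)[NX3] is the SMARTS for an amide: a carbonyl carbon bonded to a trivalent nitrogen.
The molecule carries 2 separate instances of a primary amide (-C(=O)NH2) meeting every constraint; each maps to a distinct set of atoms, giving 2 matches.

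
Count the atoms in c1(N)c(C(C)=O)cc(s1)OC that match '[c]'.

The query [c] means: lowercase c matches aromatic carbon only.
Check the 11 heavy atoms by environment: 1× s (aromatic) → no; 4× c (aromatic) → match; 2× O → no; 3× C → no; 1× N → no.
That gives 4 matching atoms.

4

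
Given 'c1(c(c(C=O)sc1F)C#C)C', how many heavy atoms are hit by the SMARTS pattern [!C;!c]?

Check the 11 heavy atoms by environment: 1× s (aromatic) → match; 4× c (aromatic) → no; 4× C → no; 1× F → match; 1× O → match.
Summing the matching environments: 1 + 1 + 1 = 3 matching atoms.

3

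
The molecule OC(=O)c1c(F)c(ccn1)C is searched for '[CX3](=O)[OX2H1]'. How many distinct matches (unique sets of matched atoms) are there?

[CX3](=O)[OX2H1] is the SMARTS for a carboxylic acid: an sp2 carbon double-bonded to O and single-bonded to an -OH oxygen.
Exactly one fragment in the molecule meets all constraints, giving 1 match.

1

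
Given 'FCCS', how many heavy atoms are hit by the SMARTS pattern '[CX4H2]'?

2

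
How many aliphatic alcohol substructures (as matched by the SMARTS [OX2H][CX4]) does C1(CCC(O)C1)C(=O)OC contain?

[OX2H][CX4] is the SMARTS for an aliphatic alcohol: a hydroxyl oxygen bound to an sp3 (X4) carbon.
Exactly one fragment in the molecule meets all constraints, giving 1 match.

1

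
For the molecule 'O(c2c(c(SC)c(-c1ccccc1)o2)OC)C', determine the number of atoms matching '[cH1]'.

The query [cH1] means: aromatic carbon bearing exactly one hydrogen.
Check the 17 heavy atoms by environment: 1× o (aromatic, H0) → no; 5× c (aromatic, H0) → no; 2× O (H0) → no; 3× C (H3) → no; 5× c (aromatic, H1) → match; 1× S (H0) → no.
That gives 5 matching atoms.

5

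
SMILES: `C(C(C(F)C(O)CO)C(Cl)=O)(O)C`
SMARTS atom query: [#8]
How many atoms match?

The query [#8] means: #8 matches any oxygen atom.
Check the 13 heavy atoms by environment: 7× C → no; 1× F → no; 4× O → match; 1× Cl → no.
That gives 4 matching atoms.

4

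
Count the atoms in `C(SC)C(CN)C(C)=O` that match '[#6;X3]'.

1

Check the 9 heavy atoms by environment: 5× C (X4) → no; 1× N (X3) → no; 1× C (X3) → match; 1× O (X1) → no; 1× S (X2) → no.
That gives 1 matching atom.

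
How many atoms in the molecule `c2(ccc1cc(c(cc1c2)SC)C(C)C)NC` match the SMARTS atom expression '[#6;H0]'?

5

The query [#6;H0] means: any carbon with no attached hydrogen.
Check the 17 heavy atoms by environment: 5× c (aromatic, H0) → match; 5× c (aromatic, H1) → no; 1× C (H1) → no; 4× C (H3) → no; 1× N (H1) → no; 1× S (H0) → no.
That gives 5 matching atoms.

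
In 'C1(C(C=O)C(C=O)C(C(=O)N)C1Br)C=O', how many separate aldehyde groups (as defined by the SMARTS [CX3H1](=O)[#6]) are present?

3

[CX3H1](=O)[#6] is the SMARTS for an aldehyde: an sp2 carbon with one H, double-bonded to O and single-bonded to carbon.
The molecule carries 3 separate instances of an aldehyde (-CHO) meeting every constraint; each maps to a distinct set of atoms, giving 3 matches.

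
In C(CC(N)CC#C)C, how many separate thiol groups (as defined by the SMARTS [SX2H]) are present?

[SX2H] is the SMARTS for a thiol: an aliphatic sulfur with two connections, one being H.
No fragment in the molecule satisfies every constraint, giving 0 matches.

0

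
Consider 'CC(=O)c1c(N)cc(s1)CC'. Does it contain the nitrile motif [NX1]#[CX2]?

No

The pattern [NX1]#[CX2] describes a nitrogen triple-bonded to a two-connected carbon — a nitrile.
The closest candidate here is a primary amino group (-NH2), but the nitrogen is NX3 (three connections), not NX1 triple-bonded. No other fragment satisfies the full query, so there is no match.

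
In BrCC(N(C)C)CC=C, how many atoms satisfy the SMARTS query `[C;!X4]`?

Check the 9 heavy atoms by environment: 5× C (X4) → no; 2× C (X3) → match; 1× N (X3) → no; 1× Br (X1) → no.
That gives 2 matching atoms.

2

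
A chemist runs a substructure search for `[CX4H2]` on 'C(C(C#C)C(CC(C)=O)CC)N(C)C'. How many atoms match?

3

The query [CX4H2] means: sp3 carbon (X4) with exactly two hydrogens.
Check the 14 heavy atoms by environment: 3× C (H2, X4) → match; 2× C (H1, X4) → no; 1× C (H0, X3) → no; 1× O (H0, X1) → no; 4× C (H3, X4) → no; 1× C (H0, X2) → no; 1× C (H1, X2) → no; 1× N (H0, X3) → no.
That gives 3 matching atoms.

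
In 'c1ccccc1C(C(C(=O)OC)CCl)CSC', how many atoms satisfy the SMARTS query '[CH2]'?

The query [CH2] means: aliphatic carbon with exactly two hydrogens.
Check the 17 heavy atoms by environment: 2× C (H2) → match; 2× C (H1) → no; 1× Cl (H0) → no; 1× S (H0) → no; 2× C (H3) → no; 1× C (H0) → no; 2× O (H0) → no; 1× c (aromatic, H0) → no; 5× c (aromatic, H1) → no.
That gives 2 matching atoms.

2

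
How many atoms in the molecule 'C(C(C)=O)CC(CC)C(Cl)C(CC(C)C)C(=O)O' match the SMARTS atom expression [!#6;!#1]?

4

Check the 18 heavy atoms by environment: 14× C → no; 1× Cl → match; 3× O → match.
Summing the matching environments: 1 + 3 = 4 matching atoms.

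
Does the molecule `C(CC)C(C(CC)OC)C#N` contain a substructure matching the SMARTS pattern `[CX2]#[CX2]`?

The pattern [CX2]#[CX2] describes a carbon-carbon triple bond — an alkyne.
The closest candidate here is a nitrile (-C#N), but the triple bond is C#N, not C#C. No other fragment satisfies the full query, so there is no match.

No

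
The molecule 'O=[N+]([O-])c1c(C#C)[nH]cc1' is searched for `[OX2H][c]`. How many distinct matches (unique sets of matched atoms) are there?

0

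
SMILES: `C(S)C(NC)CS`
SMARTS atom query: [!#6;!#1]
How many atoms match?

3

The query [!#6;!#1] means: not carbon and not hydrogen — any heteroatom.
Check the 7 heavy atoms by environment: 4× C → no; 2× S → match; 1× N → match.
Summing the matching environments: 2 + 1 = 3 matching atoms.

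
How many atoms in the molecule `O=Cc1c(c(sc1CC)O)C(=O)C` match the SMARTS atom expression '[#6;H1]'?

The query [#6;H1] means: any carbon bearing exactly one hydrogen.
Check the 13 heavy atoms by environment: 1× s (aromatic, H0) → no; 4× c (aromatic, H0) → no; 1× C (H2) → no; 2× C (H3) → no; 1× O (H1) → no; 1× C (H0) → no; 2× O (H0) → no; 1× C (H1) → match.
That gives 1 matching atom.

1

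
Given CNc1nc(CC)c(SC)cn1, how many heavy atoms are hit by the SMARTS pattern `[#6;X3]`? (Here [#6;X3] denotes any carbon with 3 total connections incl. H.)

4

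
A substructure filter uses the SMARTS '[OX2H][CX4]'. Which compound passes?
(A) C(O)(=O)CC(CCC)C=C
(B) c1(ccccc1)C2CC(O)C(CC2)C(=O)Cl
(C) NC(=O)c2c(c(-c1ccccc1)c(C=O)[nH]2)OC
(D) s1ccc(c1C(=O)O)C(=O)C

[OX2H][CX4] describes a hydroxyl oxygen bound to an sp3 (X4) carbon (an aliphatic alcohol).
(A) has a carboxylic acid group (-C(=O)OH) but the -OH is on a CX3 carbonyl carbon, not a CX4 carbon.
(B) contains a hydroxyl group (-OH), which satisfies every atom and bond constraint.
(C) has a methoxy ether (-OCH3) but the oxygen has H0 (ether), not H1.
(D) has a carboxylic acid group (-C(=O)OH) but the -OH is on a CX3 carbonyl carbon, not a CX4 carbon.
So the answer is (B).

B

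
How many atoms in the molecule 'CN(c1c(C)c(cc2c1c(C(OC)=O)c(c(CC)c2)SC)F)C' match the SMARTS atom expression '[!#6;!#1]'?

5

Check the 23 heavy atoms by environment: 10× c (aromatic) → no; 1× N → match; 8× C → no; 2× O → match; 1× S → match; 1× F → match.
Summing the matching environments: 1 + 2 + 1 + 1 = 5 matching atoms.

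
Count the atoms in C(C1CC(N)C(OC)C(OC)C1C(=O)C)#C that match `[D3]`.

6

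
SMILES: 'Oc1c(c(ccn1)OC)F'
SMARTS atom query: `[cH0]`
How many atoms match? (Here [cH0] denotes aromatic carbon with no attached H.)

Check the 10 heavy atoms by environment: 1× n (aromatic, H0) → no; 2× c (aromatic, H1) → no; 3× c (aromatic, H0) → match; 1× O (H1) → no; 1× O (H0) → no; 1× C (H3) → no; 1× F (H0) → no.
That gives 3 matching atoms.

3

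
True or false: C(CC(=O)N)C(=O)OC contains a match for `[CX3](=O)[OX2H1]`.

The pattern [CX3](=O)[OX2H1] describes an sp2 carbon double-bonded to O and single-bonded to an -OH oxygen — a carboxylic acid.
The closest candidate here is a methyl-ester group (-C(=O)OCH3), but the singly-bonded O has no H (OX2H0, not OX2H1). No other fragment satisfies the full query, so there is no match.

False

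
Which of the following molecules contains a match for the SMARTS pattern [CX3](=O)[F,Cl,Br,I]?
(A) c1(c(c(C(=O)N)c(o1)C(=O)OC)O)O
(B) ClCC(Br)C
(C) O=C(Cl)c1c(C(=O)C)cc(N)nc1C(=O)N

C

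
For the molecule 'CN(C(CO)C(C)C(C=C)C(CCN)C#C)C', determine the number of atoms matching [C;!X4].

The query [C;!X4] means: aliphatic carbon that does not have four total connections.
Check the 17 heavy atoms by environment: 10× C (X4) → no; 2× N (X3) → no; 1× O (X2) → no; 2× C (X3) → match; 2× C (X2) → match.
Summing the matching environments: 2 + 2 = 4 matching atoms.

4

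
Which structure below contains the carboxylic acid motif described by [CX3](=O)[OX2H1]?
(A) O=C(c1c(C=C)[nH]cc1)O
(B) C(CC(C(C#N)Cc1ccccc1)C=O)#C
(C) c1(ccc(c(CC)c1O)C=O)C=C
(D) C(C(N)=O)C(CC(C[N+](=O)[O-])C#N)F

A

[CX3](=O)[OX2H1] describes an sp2 carbon double-bonded to O and single-bonded to an -OH oxygen (a carboxylic acid).
(A) contains a carboxylic acid group (-C(=O)OH), which satisfies every atom and bond constraint.
(B) has an aldehyde (-CHO) but there is no singly-bonded oxygen on the carbonyl carbon.
(C) has an aldehyde (-CHO) but there is no singly-bonded oxygen on the carbonyl carbon.
(D) has a primary amide (-C(=O)NH2) but the carbonyl is bonded to N, not to an -OH oxygen.
So the answer is (A).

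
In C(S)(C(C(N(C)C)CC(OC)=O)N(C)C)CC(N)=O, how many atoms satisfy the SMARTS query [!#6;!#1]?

7

Check the 19 heavy atoms by environment: 12× C → no; 3× O → match; 3× N → match; 1× S → match.
Summing the matching environments: 3 + 3 + 1 = 7 matching atoms.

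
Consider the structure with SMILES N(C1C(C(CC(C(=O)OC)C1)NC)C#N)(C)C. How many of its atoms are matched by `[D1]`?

6

The query [D1] means: atom with exactly one heavy-atom neighbour (degree 1).
Check the 17 heavy atoms by environment: 5× C (D3) → no; 3× C (D2) → no; 1× N (D2) → no; 4× C (D1) → match; 1× O (D1) → match; 1× O (D2) → no; 1× N (D3) → no; 1× N (D1) → match.
Summing the matching environments: 4 + 1 + 1 = 6 matching atoms.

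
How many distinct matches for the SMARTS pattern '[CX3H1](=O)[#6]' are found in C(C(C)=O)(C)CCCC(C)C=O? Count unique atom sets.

1

[CX3H1](=O)[#6] is the SMARTS for an aldehyde: an sp2 carbon with one H, double-bonded to O and single-bonded to carbon.
Exactly one fragment in the molecule meets all constraints, giving 1 match.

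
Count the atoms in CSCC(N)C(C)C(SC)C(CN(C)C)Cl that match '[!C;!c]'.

5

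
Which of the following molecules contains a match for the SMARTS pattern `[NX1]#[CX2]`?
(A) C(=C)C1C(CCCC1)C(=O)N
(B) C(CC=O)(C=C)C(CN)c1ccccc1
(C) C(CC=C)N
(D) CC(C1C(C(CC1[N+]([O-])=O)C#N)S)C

[NX1]#[CX2] describes a nitrogen triple-bonded to a two-connected carbon (a nitrile).
(A) has a primary amide (-C(=O)NH2) but the nitrogen is NX3, not NX1.
(B) has a primary amino group (-NH2) but the nitrogen is NX3 (three connections), not NX1 triple-bonded.
(C) has a primary amino group (-NH2) but the nitrogen is NX3 (three connections), not NX1 triple-bonded.
(D) contains a nitrile (-C#N), which satisfies every atom and bond constraint.
So the answer is (D).

D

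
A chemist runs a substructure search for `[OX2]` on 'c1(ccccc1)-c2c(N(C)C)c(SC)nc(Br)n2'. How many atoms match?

0

The query [OX2] means: aliphatic oxygen with two total connections — ether, hydroxyl, or ester single-bond O.
Check the 18 heavy atoms by environment: 2× n (aromatic, X2) → no; 10× c (aromatic, X3) → no; 1× S (X2) → no; 3× C (X4) → no; 1× Br (X1) → no; 1× N (X3) → no.
No environment satisfies the query, so 0 matching atoms.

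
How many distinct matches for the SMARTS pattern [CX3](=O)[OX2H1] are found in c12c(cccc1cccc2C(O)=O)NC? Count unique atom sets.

[CX3](=O)[OX2H1] is the SMARTS for a carboxylic acid: an sp2 carbon double-bonded to O and single-bonded to an -OH oxygen.
Exactly one fragment in the molecule meets all constraints, giving 1 match.

1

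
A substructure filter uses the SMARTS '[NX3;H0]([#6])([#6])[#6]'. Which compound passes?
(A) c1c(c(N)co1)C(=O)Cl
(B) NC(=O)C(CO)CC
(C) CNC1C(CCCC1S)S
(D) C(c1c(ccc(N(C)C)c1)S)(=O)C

D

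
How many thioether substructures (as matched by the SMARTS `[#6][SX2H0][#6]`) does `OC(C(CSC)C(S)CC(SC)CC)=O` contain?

2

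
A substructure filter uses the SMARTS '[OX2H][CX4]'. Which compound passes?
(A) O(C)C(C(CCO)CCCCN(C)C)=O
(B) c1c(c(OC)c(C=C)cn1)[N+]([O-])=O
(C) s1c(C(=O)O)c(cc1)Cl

[OX2H][CX4] describes a hydroxyl oxygen bound to an sp3 (X4) carbon (an aliphatic alcohol).
(A) contains a hydroxyl group (-OH), which satisfies every atom and bond constraint.
(B) has a methoxy ether (-OCH3) but the oxygen has H0 (ether), not H1.
(C) has a carboxylic acid group (-C(=O)OH) but the -OH is on a CX3 carbonyl carbon, not a CX4 carbon.
So the answer is (A).

A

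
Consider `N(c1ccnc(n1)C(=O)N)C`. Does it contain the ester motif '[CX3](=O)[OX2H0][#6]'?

No

The pattern [CX3](=O)[OX2H0][#6] describes a carbonyl carbon bonded to an oxygen that is itself bonded to carbon (no H on that O) — an ester.
The closest candidate here is a primary amide (-C(=O)NH2), but the carbonyl is bonded to N, not to an O-C linkage. No other fragment satisfies the full query, so there is no match.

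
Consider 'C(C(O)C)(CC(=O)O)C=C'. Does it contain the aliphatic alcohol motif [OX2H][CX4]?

The pattern [OX2H][CX4] describes a hydroxyl oxygen bound to an sp3 (X4) carbon — an aliphatic alcohol.
The molecule carries a hydroxyl group (-OH), whose atoms satisfy every constraint of the query, so the pattern matches.

Yes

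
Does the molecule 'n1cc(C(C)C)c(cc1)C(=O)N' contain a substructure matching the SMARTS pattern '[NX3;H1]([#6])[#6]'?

The pattern [NX3;H1]([#6])[#6] describes a trivalent nitrogen with one H, bonded to two carbons — a secondary amine.
The closest candidate here is a primary amide (-C(=O)NH2), but the -C(=O)NH2 nitrogen has H2, not H1. No other fragment satisfies the full query, so there is no match.

No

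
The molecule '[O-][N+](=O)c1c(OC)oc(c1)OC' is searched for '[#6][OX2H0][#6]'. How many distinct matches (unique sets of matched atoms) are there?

2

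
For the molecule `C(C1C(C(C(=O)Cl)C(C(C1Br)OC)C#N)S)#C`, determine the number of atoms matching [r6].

6

The query [r6] means: r6 matches atoms in a six-membered ring.
Check the 17 heavy atoms by environment: 6× C (in 6-ring) → match; 2× O (acyclic) → no; 5× C (acyclic) → no; 1× N (acyclic) → no; 1× Cl (acyclic) → no; 1× Br (acyclic) → no; 1× S (acyclic) → no.
That gives 6 matching atoms.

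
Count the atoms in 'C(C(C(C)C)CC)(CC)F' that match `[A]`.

10

Check the 10 heavy atoms by environment: 9× C → match; 1× F → match.
Summing the matching environments: 9 + 1 = 10 matching atoms.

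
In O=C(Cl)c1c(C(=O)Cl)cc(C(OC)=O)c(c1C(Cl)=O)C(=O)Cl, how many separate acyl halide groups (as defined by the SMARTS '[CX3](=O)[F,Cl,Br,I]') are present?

4

[CX3](=O)[F,Cl,Br,I] is the SMARTS for an acyl halide: a carbonyl carbon bonded to a halogen.
The molecule carries 4 separate instances of an acyl chloride (-C(=O)Cl) meeting every constraint; each maps to a distinct set of atoms, giving 4 matches.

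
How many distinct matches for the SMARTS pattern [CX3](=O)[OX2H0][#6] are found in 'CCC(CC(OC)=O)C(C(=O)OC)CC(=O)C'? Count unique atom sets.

2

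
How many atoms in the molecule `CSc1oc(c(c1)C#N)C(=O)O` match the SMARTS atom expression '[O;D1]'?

2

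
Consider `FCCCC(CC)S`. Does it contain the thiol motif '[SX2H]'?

Yes

The pattern [SX2H] describes an aliphatic sulfur with two connections, one being H — a thiol.
The molecule carries a thiol (-SH), whose atoms satisfy every constraint of the query, so the pattern matches.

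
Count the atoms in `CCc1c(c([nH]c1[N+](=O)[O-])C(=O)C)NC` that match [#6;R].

4

The query [#6;R] means: carbon that is part of a ring.
Check the 15 heavy atoms by environment: 1× n (aromatic, in 5-ring) → no; 4× c (aromatic, in 5-ring) → match; 1× N (charge +1, acyclic) → no; 1× O (charge -1, acyclic) → no; 2× O (acyclic) → no; 1× N (acyclic) → no; 5× C (acyclic) → no.
That gives 4 matching atoms.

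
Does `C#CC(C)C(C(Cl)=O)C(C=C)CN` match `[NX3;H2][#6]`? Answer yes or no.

Yes

The pattern [NX3;H2][#6] describes a trivalent nitrogen with two H attached to carbon — a primary amine.
The molecule carries a primary amino group (-NH2), whose atoms satisfy every constraint of the query, so the pattern matches.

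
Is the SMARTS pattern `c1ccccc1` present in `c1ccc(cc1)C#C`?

The pattern c1ccccc1 describes six aromatic carbons in a ring — a benzene ring.
The required atom environment is present in the molecule, so the pattern matches.

Yes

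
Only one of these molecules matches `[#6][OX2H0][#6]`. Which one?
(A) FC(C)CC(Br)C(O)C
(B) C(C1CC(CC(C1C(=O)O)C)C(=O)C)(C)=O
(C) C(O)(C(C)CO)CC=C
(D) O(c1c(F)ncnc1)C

[#6][OX2H0][#6] describes an aliphatic oxygen bridging two carbons with no H on the oxygen (an ether).
(A) has a hydroxyl group (-OH) but the oxygen has H1, not H0 bridging two carbons.
(B) has a carboxylic acid group (-C(=O)OH) but the -OH oxygen has H1; the =O is OX1, not OX2.
(C) has a hydroxyl group (-OH) but the oxygen has H1, not H0 bridging two carbons.
(D) contains a methoxy ether (-OCH3), which satisfies every atom and bond constraint.
So the answer is (D).

D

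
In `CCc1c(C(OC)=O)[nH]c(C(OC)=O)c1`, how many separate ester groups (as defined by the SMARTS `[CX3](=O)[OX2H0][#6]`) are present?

2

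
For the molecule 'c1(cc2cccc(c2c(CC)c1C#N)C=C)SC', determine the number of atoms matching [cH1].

The query [cH1] means: aromatic carbon bearing exactly one hydrogen.
Check the 18 heavy atoms by environment: 6× c (aromatic, H0) → no; 4× c (aromatic, H1) → match; 1× C (H0) → no; 1× N (H0) → no; 2× C (H2) → no; 2× C (H3) → no; 1× S (H0) → no; 1× C (H1) → no.
That gives 4 matching atoms.

4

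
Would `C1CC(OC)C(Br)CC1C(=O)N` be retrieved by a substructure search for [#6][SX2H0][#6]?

No

The pattern [#6][SX2H0][#6] describes an aliphatic sulfur bridging two carbons with no H on the sulfur — a thioether.
The closest candidate here is a methoxy ether (-OCH3), but the bridging atom is O, not S. No other fragment satisfies the full query, so there is no match.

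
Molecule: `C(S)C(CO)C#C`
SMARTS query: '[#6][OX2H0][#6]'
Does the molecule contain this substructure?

No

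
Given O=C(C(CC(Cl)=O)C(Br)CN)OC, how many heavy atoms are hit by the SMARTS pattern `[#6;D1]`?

1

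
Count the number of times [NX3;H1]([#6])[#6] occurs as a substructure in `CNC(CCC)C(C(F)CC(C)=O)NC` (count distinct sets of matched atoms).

[NX3;H1]([#6])[#6] is the SMARTS for a secondary amine: a trivalent nitrogen with one H, bonded to two carbons.
The molecule carries 2 separate instances of an N-methylamino group (-NHCH3) meeting every constraint; each maps to a distinct set of atoms, giving 2 matches.

2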